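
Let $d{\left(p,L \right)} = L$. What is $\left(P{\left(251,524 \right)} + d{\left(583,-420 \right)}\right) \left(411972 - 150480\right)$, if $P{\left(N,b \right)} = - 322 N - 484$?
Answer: $-21370695192$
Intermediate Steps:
$P{\left(N,b \right)} = -484 - 322 N$
$\left(P{\left(251,524 \right)} + d{\left(583,-420 \right)}\right) \left(411972 - 150480\right) = \left(\left(-484 - 80822\right) - 420\right) \left(411972 - 150480\right) = \left(-81306 - 420\right) 261492 = \left(-81726\right) 261492 = -21370695192$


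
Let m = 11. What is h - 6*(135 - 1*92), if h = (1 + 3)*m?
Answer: -214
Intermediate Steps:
h = 44 (h = (1 + 3)*11 = 4*11 = 44)
h - 6*(135 - 1*92) = 44 - 6*(135 - 1*92) = 44 - 6*(135 - 92) = 44 - 6*43 = 44 - 258 = -214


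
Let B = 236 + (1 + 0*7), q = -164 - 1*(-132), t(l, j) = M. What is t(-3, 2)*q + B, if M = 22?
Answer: -467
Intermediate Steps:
t(l, j) = 22
q = -32 (q = -164 + 132 = -32)
B = 237 (B = 236 + (1 + 0) = 236 + 1 = 237)
t(-3, 2)*q + B = 22*(-32) + 237 = -704 + 237 = -467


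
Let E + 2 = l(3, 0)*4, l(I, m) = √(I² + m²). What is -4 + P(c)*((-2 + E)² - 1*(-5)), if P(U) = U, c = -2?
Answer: -142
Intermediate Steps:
E = 10 (E = -2 + √(3² + 0²)*4 = -2 + √(9 + 0)*4 = -2 + √9*4 = -2 + 3*4 = -2 + 12 = 10)
-4 + P(c)*((-2 + E)² - 1*(-5)) = -4 - 2*((-2 + 10)² - 1*(-5)) = -4 - 2*(8² + 5) = -4 - 2*(64 + 5) = -4 - 2*69 = -4 - 138 = -142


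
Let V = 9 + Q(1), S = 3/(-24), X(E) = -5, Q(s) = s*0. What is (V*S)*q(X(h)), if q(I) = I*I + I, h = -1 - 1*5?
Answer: -45/2 ≈ -22.500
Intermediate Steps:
Q(s) = 0
h = -6 (h = -1 - 5 = -6)
q(I) = I + I² (q(I) = I² + I = I + I²)
S = -⅛ (S = 3*(-1/24) = -⅛ ≈ -0.12500)
V = 9 (V = 9 + 0 = 9)
(V*S)*q(X(h)) = (9*(-⅛))*(-5*(1 - 5)) = -(-45)*(-4)/8 = -9/8*20 = -45/2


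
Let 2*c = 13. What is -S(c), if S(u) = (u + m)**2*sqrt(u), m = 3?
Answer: -361*sqrt(26)/8 ≈ -230.09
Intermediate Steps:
c = 13/2 (c = (1/2)*13 = 13/2 ≈ 6.5000)
S(u) = sqrt(u)*(3 + u)**2 (S(u) = (u + 3)**2*sqrt(u) = (3 + u)**2*sqrt(u) = sqrt(u)*(3 + u)**2)
-S(c) = -sqrt(13/2)*(3 + 13/2)**2 = -sqrt(26)/2*(19/2)**2 = -sqrt(26)/2*361/4 = -361*sqrt(26)/8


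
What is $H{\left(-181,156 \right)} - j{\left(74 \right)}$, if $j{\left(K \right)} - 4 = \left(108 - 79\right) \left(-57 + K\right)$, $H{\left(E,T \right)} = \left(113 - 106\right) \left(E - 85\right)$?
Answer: $-2359$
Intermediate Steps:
$H{\left(E,T \right)} = -595 + 7 E$ ($H{\left(E,T \right)} = 7 \left(-85 + E\right) = -595 + 7 E$)
$j{\left(K \right)} = -1649 + 29 K$ ($j{\left(K \right)} = 4 + \left(108 - 79\right) \left(-57 + K\right) = 4 + 29 \left(-57 + K\right) = 4 + \left(-1653 + 29 K\right) = -1649 + 29 K$)
$H{\left(-181,156 \right)} - j{\left(74 \right)} = \left(-595 + 7 \left(-181\right)\right) - \left(-1649 + 29 \cdot 74\right) = \left(-595 - 1267\right) - \left(-1649 + 2146\right) = -1862 - 497 = -2359$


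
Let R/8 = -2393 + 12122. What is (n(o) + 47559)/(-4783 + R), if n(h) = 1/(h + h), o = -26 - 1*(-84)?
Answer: 5516845/8473684 ≈ 0.65106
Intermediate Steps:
o = 58 (o = -26 + 84 = 58)
R = 77832 (R = 8*(-2393 + 12122) = 8*9729 = 77832)
n(h) = 1/(2*h)
(n(o) + 47559)/(-4783 + R) = ((½)/58 + 47559)/(-4783 + 77832) = ((½)*(1/58) + 47559)/73049 = (1/116 + 47559)*(1/73049) = (5516845/116)*(1/73049) = 5516845/8473684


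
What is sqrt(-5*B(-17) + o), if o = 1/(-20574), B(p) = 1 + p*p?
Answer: I*sqrt(7577404454)/2286 ≈ 38.079*I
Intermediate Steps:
B(p) = 1 + p**2
o = -1/20574 ≈ -4.8605e-5
sqrt(-5*B(-17) + o) = sqrt(-5*(1 + (-17)**2) - 1/20574) = sqrt(-5*(1 + 289) - 1/20574) = sqrt(-5*290 - 1/20574) = sqrt(-1450 - 1/20574) = sqrt(-29832301/20574) = I*sqrt(7577404454)/2286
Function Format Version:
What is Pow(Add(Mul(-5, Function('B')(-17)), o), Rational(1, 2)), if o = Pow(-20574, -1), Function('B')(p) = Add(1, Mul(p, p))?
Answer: Mul(Rational(1, 2286), I, Pow(7577404454, Rational(1, 2))) ≈ Mul(38.079, I)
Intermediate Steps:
Function('B')(p) = Add(1, Pow(p, 2))
o = Rational(-1, 20574) ≈ -4.8605e-5
Pow(Add(Mul(-5, Function('B')(-17)), o), Rational(1, 2)) = Pow(Add(Mul(-5, Add(1, Pow(-17, 2))), Rational(-1, 20574)), Rational(1, 2)) = Pow(Add(Mul(-5, Add(1, 289)), Rational(-1, 20574)), Rational(1, 2)) = Pow(Add(Mul(-5, 290), Rational(-1, 20574)), Rational(1, 2)) = Pow(Add(-1450, Rational(-1, 20574)), Rational(1, 2)) = Pow(Rational(-29832301, 20574), Rational(1, 2)) = Mul(Rational(1, 2286), I, Pow(7577404454, Rational(1, 2)))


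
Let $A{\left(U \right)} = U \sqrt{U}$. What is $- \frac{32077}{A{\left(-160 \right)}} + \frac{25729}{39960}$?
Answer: $\frac{25729}{39960} - \frac{32077 i \sqrt{10}}{6400} \approx 0.64387 - 15.849 i$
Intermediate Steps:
$A{\left(U \right)} = U^{\frac{3}{2}}$
$- \frac{32077}{A{\left(-160 \right)}} + \frac{25729}{39960} = - \frac{32077}{\left(-160\right)^{\frac{3}{2}}} + \frac{25729}{39960} = - \frac{32077}{\left(-640\right) i \sqrt{10}} + 25729 \cdot \frac{1}{39960} = - 32077 \frac{i \sqrt{10}}{6400} + \frac{25729}{39960} = - \frac{32077 i \sqrt{10}}{6400} + \frac{25729}{39960} = \frac{25729}{39960} - \frac{32077 i \sqrt{10}}{6400}$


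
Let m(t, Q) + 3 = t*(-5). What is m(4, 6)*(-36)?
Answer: 828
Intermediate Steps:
m(t, Q) = -3 - 5*t (m(t, Q) = -3 + t*(-5) = -3 - 5*t)
m(4, 6)*(-36) = (-3 - 5*4)*(-36) = (-3 - 20)*(-36) = -23*(-36) = 828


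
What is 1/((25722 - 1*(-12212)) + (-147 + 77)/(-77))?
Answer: 11/417284 ≈ 2.6361e-5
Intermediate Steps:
1/((25722 - 1*(-12212)) + (-147 + 77)/(-77)) = 1/((25722 + 12212) - 1/77*(-70)) = 1/(37934 + 10/11) = 1/(417284/11) = 11/417284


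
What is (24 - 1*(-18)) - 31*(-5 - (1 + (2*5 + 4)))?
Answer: 662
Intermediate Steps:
(24 - 1*(-18)) - 31*(-5 - (1 + (2*5 + 4))) = (24 + 18) - 31*(-5 - (1 + (10 + 4))) = 42 - 31*(-5 - (1 + 14)) = 42 - 31*(-5 - 15) = 42 - 31*(-20) = 42 + 620 = 662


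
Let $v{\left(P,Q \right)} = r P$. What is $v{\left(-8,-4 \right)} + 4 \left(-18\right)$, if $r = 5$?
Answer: $-112$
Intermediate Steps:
$v{\left(P,Q \right)} = 5 P$
$v{\left(-8,-4 \right)} + 4 \left(-18\right) = 5 \left(-8\right) + 4 \left(-18\right) = -40 - 72 = -112$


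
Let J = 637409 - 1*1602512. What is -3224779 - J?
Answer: -2259676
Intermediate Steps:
J = -965103 (J = 637409 - 1602512 = -965103)
-3224779 - J = -3224779 - 1*(-965103) = -3224779 + 965103 = -2259676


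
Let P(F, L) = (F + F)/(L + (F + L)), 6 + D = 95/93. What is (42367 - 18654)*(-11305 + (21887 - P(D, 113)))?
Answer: 5157907964368/20555 ≈ 2.5093e+8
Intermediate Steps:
D = -463/93 (D = -6 + 95/93 = -463/93 ≈ -4.9785)
P(F, L) = 2*F/(F + 2*L) (P(F, L) = (2*F)/(F + 2*L) = 2*F/(F + 2*L))
(42367 - 18654)*(-11305 + (21887 - P(D, 113))) = (42367 - 18654)*(-11305 + (21887 - 2*(-463)/(93*(-463/93 + 2*113)))) = 23713*(-11305 + (21887 - 2*(-463)/(93*(-463/93 + 226)))) = 23713*(-11305 + (21887 - 2*(-463)/(93*20555/93))) = 23713*(-11305 + (21887 - 2*(-463)*93/(93*20555))) = 23713*(-11305 + (21887 - 1*(-926/20555))) = 23713*(-11305 + (21887 + 926/20555)) = 23713*(-11305 + 449888211/20555) = 23713*(217513936/20555) = 5157907964368/20555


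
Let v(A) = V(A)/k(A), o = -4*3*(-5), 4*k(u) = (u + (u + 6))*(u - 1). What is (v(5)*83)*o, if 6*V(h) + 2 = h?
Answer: 1245/8 ≈ 155.63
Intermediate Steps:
k(u) = (-1 + u)*(6 + 2*u)/4 (k(u) = ((u + (u + 6))*(u - 1))/4 = ((u + (6 + u))*(-1 + u))/4 = ((6 + 2*u)*(-1 + u))/4 = ((-1 + u)*(6 + 2*u))/4 = (-1 + u)*(6 + 2*u)/4)
V(h) = -1/3 + h/6
o = 60 (o = -12*(-5) = 60)
v(A) = (-1/3 + A/6)/(-3/2 + A + A**2/2)
(v(5)*83)*o = (((-2 + 5)/(3*(-3 + 5**2 + 2*5)))*83)*60 = (((1/3)*3/(-3 + 25 + 10))*83)*60 = (((1/3)*3/32)*83)*60 = (((1/3)*(1/32)*3)*83)*60 = ((1/32)*83)*60 = (83/32)*60 = 1245/8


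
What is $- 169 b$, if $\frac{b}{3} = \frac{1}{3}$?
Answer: $-169$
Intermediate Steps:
$b = 1$ ($b = \frac{3}{3} = 3 \cdot \frac{1}{3} = 1$)
$- 169 b = \left(-169\right) 1 = -169$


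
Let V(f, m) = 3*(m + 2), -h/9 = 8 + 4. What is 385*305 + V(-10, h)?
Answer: 117107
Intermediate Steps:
h = -108 (h = -9*(8 + 4) = -9*12 = -108)
V(f, m) = 6 + 3*m (V(f, m) = 3*(2 + m) = 6 + 3*m)
385*305 + V(-10, h) = 385*305 + (6 + 3*(-108)) = 117425 + (6 - 324) = 117425 - 318 = 117107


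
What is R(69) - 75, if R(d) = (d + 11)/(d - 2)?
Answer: -4945/67 ≈ -73.806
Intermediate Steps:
R(d) = (11 + d)/(-2 + d)
R(69) - 75 = (11 + 69)/(-2 + 69) - 75 = 80/67 - 75 = -4945/67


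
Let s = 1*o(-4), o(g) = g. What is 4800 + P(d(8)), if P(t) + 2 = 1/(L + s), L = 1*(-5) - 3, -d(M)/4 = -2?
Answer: 57575/12 ≈ 4797.9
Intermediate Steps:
d(M) = 8 (d(M) = -4*(-2) = 8)
L = -8 (L = -5 - 3 = -8)
s = -4 (s = 1*(-4) = -4)
P(t) = -25/12 (P(t) = -2 + 1/(-8 - 4) = -2 + 1/(-12) = -2 - 1/12 = -25/12)
4800 + P(d(8)) = 4800 - 25/12 = 57575/12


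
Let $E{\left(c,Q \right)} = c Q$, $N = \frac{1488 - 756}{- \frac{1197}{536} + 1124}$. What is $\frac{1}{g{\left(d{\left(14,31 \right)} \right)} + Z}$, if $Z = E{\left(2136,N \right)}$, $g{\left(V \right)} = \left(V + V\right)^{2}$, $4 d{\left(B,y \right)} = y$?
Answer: $\frac{2405068}{3930073075} \approx 0.00061197$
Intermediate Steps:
$d{\left(B,y \right)} = \frac{y}{4}$
$g{\left(V \right)} = 4 V^{2}$ ($g{\left(V \right)} = \left(2 V\right)^{2} = 4 V^{2}$)
$N = \frac{392352}{601267}$ ($N = \frac{732}{\left(-1197\right) \frac{1}{536} + 1124} = \frac{732}{- \frac{1197}{536} + 1124} = \frac{732}{\frac{601267}{536}} = 732 \cdot \frac{536}{601267} = \frac{392352}{601267} \approx 0.65254$)
$E{\left(c,Q \right)} = Q c$
$Z = \frac{838063872}{601267}$ ($Z = \frac{392352}{601267} \cdot 2136 = \frac{838063872}{601267} \approx 1393.8$)
$\frac{1}{g{\left(d{\left(14,31 \right)} \right)} + Z} = \frac{1}{4 \left(\frac{1}{4} \cdot 31\right)^{2} + \frac{838063872}{601267}} = \frac{1}{4 \left(\frac{31}{4}\right)^{2} + \frac{838063872}{601267}} = \frac{1}{4 \cdot \frac{961}{16} + \frac{838063872}{601267}} = \frac{1}{\frac{961}{4} + \frac{838063872}{601267}} = \frac{1}{\frac{3930073075}{2405068}} = \frac{2405068}{3930073075}$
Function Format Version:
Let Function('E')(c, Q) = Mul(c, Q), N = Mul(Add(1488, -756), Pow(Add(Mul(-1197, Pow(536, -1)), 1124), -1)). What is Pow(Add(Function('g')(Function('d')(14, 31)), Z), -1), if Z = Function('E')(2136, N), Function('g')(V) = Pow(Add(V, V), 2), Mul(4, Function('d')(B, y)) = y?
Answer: Rational(2405068, 3930073075) ≈ 0.00061197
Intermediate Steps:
Function('d')(B, y) = Mul(Rational(1, 4), y)
Function('g')(V) = Mul(4, Pow(V, 2)) (Function('g')(V) = Pow(Mul(2, V), 2) = Mul(4, Pow(V, 2)))
N = Rational(392352, 601267) (N = Mul(732, Pow(Add(Mul(-1197, Rational(1, 536)), 1124), -1)) = Mul(732, Pow(Add(Rational(-1197, 536), 1124), -1)) = Mul(732, Pow(Rational(601267, 536), -1)) = Mul(732, Rational(536, 601267)) = Rational(392352, 601267) ≈ 0.65254)
Function('E')(c, Q) = Mul(Q, c)
Z = Rational(838063872, 601267) (Z = Mul(Rational(392352, 601267), 2136) = Rational(838063872, 601267) ≈ 1393.8)
Pow(Add(Function('g')(Function('d')(14, 31)), Z), -1) = Pow(Add(Mul(4, Pow(Mul(Rational(1, 4), 31), 2)), Rational(838063872, 601267)), -1) = Pow(Add(Mul(4, Pow(Rational(31, 4), 2)), Rational(838063872, 601267)), -1) = Pow(Add(Mul(4, Rational(961, 16)), Rational(838063872, 601267)), -1) = Pow(Add(Rational(961, 4), Rational(838063872, 601267)), -1) = Pow(Rational(3930073075, 2405068), -1) = Rational(2405068, 3930073075)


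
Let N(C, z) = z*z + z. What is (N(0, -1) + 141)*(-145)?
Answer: -20445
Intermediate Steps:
N(C, z) = z + z² (N(C, z) = z² + z = z + z²)
(N(0, -1) + 141)*(-145) = (-(1 - 1) + 141)*(-145) = (-1*0 + 141)*(-145) = (0 + 141)*(-145) = 141*(-145) = -20445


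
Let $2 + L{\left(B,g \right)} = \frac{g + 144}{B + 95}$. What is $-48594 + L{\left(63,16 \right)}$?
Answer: $- \frac{3839004}{79} \approx -48595.0$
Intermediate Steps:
$L{\left(B,g \right)} = -2 + \frac{144 + g}{95 + B}$ ($L{\left(B,g \right)} = -2 + \frac{g + 144}{B + 95} = -2 + \frac{144 + g}{95 + B}$)
$-48594 + L{\left(63,16 \right)} = -48594 + \frac{-46 + 16 - 126}{95 + 63} = -48594 + \frac{-46 + 16 - 126}{158} = -48594 + \frac{1}{158} \left(-156\right) = -48594 - \frac{78}{79} = - \frac{3839004}{79}$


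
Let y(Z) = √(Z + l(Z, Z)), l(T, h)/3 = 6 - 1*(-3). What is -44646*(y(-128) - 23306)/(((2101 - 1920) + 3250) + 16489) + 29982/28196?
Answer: 32170054853/615860 - 7441*I*√101/3320 ≈ 52236.0 - 22.524*I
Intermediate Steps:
l(T, h) = 27 (l(T, h) = 3*(6 - 1*(-3)) = 3*(6 + 3) = 3*9 = 27)
y(Z) = √(27 + Z) (y(Z) = √(Z + 27) = √(27 + Z))
-44646*(y(-128) - 23306)/(((2101 - 1920) + 3250) + 16489) + 29982/28196 = -44646*(√(27 - 128) - 23306)/(((2101 - 1920) + 3250) + 16489) + 29982/28196 = -44646*(√(-101) - 23306)/((181 + 3250) + 16489) + 29982*(1/28196) = -44646*(I*√101 - 23306)/(3431 + 16489) + 789/742 = -(-86709973/1660 + 7441*I*√101/3320) + 789/742 = -44646*(-11653/9960 + I*√101/19920) + 789/742 = (86709973/1660 - 7441*I*√101/3320) + 789/742 = 32170054853/615860 - 7441*I*√101/3320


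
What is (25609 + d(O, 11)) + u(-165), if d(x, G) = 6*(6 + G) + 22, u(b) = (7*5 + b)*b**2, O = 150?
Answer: -3513517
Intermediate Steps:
u(b) = b**2*(35 + b) (u(b) = (35 + b)*b**2 = b**2*(35 + b))
d(x, G) = 58 + 6*G (d(x, G) = (36 + 6*G) + 22 = 58 + 6*G)
(25609 + d(O, 11)) + u(-165) = (25609 + (58 + 6*11)) + (-165)**2*(35 - 165) = (25609 + (58 + 66)) + 27225*(-130) = (25609 + 124) - 3539250 = 25733 - 3539250 = -3513517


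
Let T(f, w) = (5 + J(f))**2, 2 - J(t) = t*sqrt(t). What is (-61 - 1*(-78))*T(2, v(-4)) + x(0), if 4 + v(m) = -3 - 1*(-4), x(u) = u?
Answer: 969 - 476*sqrt(2) ≈ 295.83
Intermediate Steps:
v(m) = -3 (v(m) = -4 + (-3 - 1*(-4)) = -4 + (-3 + 4) = -4 + 1 = -3)
J(t) = 2 - t**(3/2) (J(t) = 2 - t*sqrt(t) = 2 - t**(3/2))
T(f, w) = (7 - f**(3/2))**2 (T(f, w) = (5 + (2 - f**(3/2)))**2 = (7 - f**(3/2))**2)
(-61 - 1*(-78))*T(2, v(-4)) + x(0) = (-61 - 1*(-78))*(-7 + 2**(3/2))**2 + 0 = (-61 + 78)*(-7 + 2*sqrt(2))**2 + 0 = 17*(-7 + 2*sqrt(2))**2 + 0 = 17*(-7 + 2*sqrt(2))**2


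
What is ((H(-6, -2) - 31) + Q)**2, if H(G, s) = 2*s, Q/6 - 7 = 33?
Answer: 42025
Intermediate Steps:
Q = 240 (Q = 42 + 6*33 = 42 + 198 = 240)
((H(-6, -2) - 31) + Q)**2 = ((2*(-2) - 31) + 240)**2 = ((-4 - 31) + 240)**2 = (-35 + 240)**2 = 205**2 = 42025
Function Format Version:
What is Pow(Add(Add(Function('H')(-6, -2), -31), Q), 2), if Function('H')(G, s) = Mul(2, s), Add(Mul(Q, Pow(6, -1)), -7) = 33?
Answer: 42025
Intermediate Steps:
Q = 240 (Q = Add(42, Mul(6, 33)) = Add(42, 198) = 240)
Pow(Add(Add(Function('H')(-6, -2), -31), Q), 2) = Pow(Add(Add(Mul(2, -2), -31), 240), 2) = Pow(Add(Add(-4, -31), 240), 2) = Pow(Add(-35, 240), 2) = Pow(205, 2) = 42025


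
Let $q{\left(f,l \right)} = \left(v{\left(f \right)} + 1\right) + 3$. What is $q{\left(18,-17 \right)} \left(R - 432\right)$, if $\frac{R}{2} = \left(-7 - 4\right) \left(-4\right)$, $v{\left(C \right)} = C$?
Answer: $-7568$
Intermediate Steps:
$R = 88$ ($R = 2 \left(-7 - 4\right) \left(-4\right) = 2 \left(\left(-11\right) \left(-4\right)\right) = 2 \cdot 44 = 88$)
$q{\left(f,l \right)} = 4 + f$ ($q{\left(f,l \right)} = \left(f + 1\right) + 3 = \left(1 + f\right) + 3 = 4 + f$)
$q{\left(18,-17 \right)} \left(R - 432\right) = \left(4 + 18\right) \left(88 - 432\right) = 22 \left(-344\right) = -7568$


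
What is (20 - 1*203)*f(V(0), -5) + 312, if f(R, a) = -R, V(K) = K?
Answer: 312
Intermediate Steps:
(20 - 1*203)*f(V(0), -5) + 312 = (20 - 1*203)*(-1*0) + 312 = (20 - 203)*0 + 312 = -183*0 + 312 = 0 + 312 = 312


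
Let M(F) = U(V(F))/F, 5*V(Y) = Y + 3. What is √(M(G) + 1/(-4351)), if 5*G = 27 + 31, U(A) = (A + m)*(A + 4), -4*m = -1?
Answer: √301043146361890/12617900 ≈ 1.3751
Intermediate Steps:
m = ¼ (m = -¼*(-1) = ¼ ≈ 0.25000)
V(Y) = ⅗ + Y/5 (V(Y) = (Y + 3)/5 = (3 + Y)/5 = ⅗ + Y/5)
U(A) = (4 + A)*(¼ + A) (U(A) = (A + ¼)*(A + 4) = (¼ + A)*(4 + A) = (4 + A)*(¼ + A))
G = 58/5 (G = (27 + 31)/5 = (⅕)*58 = 58/5 ≈ 11.600)
M(F) = (71/20 + (⅗ + F/5)² + 17*F/20)/F (M(F) = (1 + (⅗ + F/5)² + 17*(⅗ + F/5)/4)/F = (1 + (⅗ + F/5)² + (51/20 + 17*F/20))/F = (71/20 + (⅗ + F/5)² + 17*F/20)/F)
√(M(G) + 1/(-4351)) = √((109/100 + (1/25)*(58/5) + 391/(100*(58/5))) + 1/(-4351)) = √((109/100 + 58/125 + (391/100)*(5/58)) - 1/4351) = √((109/100 + 58/125 + 391/1160) - 1/4351) = √(54841/29000 - 1/4351) = √(238584191/126179000) = √301043146361890/12617900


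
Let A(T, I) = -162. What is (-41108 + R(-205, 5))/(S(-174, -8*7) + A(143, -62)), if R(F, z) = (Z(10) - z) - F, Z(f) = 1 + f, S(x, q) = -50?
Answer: 40897/212 ≈ 192.91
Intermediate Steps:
R(F, z) = 11 - F - z (R(F, z) = ((1 + 10) - z) - F = (11 - z) - F = 11 - F - z)
(-41108 + R(-205, 5))/(S(-174, -8*7) + A(143, -62)) = (-41108 + (11 - 1*(-205) - 1*5))/(-50 - 162) = (-41108 + (11 + 205 - 5))/(-212) = (-41108 + 211)*(-1/212) = -40897*(-1/212) = 40897/212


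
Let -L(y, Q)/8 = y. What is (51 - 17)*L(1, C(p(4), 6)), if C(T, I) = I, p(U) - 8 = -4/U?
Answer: -272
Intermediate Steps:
p(U) = 8 - 4/U
L(y, Q) = -8*y
(51 - 17)*L(1, C(p(4), 6)) = (51 - 17)*(-8*1) = 34*(-8) = -272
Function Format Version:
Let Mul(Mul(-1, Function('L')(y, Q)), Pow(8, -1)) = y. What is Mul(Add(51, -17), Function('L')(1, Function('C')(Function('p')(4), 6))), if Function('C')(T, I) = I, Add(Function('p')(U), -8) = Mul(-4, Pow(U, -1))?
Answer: -272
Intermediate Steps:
Function('p')(U) = Add(8, Mul(-4, Pow(U, -1)))
Function('L')(y, Q) = Mul(-8, y)
Mul(Add(51, -17), Function('L')(1, Function('C')(Function('p')(4), 6))) = Mul(Add(51, -17), Mul(-8, 1)) = Mul(34, -8) = -272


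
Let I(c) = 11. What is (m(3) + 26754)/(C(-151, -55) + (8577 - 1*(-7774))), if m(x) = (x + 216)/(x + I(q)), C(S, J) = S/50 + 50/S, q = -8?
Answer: 471591875/287991081 ≈ 1.6375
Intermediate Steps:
C(S, J) = 50/S + S/50 (C(S, J) = S*(1/50) + 50/S = S/50 + 50/S = 50/S + S/50)
m(x) = (216 + x)/(11 + x) (m(x) = (x + 216)/(x + 11) = (216 + x)/(11 + x))
(m(3) + 26754)/(C(-151, -55) + (8577 - 1*(-7774))) = ((216 + 3)/(11 + 3) + 26754)/((50/(-151) + (1/50)*(-151)) + (8577 - 1*(-7774))) = (219/14 + 26754)/((50*(-1/151) - 151/50) + (8577 + 7774)) = ((1/14)*219 + 26754)/((-50/151 - 151/50) + 16351) = (219/14 + 26754)/(-25301/7550 + 16351) = 374775/(14*(123424749/7550)) = (374775/14)*(7550/123424749) = 471591875/287991081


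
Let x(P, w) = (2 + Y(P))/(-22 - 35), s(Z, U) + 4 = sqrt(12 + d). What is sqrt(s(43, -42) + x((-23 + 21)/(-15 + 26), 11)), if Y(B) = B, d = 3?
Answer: sqrt(-1585056 + 393129*sqrt(15))/627 ≈ 0.39864*I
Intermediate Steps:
s(Z, U) = -4 + sqrt(15) (s(Z, U) = -4 + sqrt(12 + 3) = -4 + sqrt(15))
x(P, w) = -2/57 - P/57 (x(P, w) = (2 + P)/(-22 - 35) = (2 + P)/(-57) = (2 + P)*(-1/57) = -2/57 - P/57)
sqrt(s(43, -42) + x((-23 + 21)/(-15 + 26), 11)) = sqrt((-4 + sqrt(15)) + (-2/57 - (-23 + 21)/(57*(-15 + 26)))) = sqrt((-4 + sqrt(15)) + (-2/57 - (-2)/(57*11))) = sqrt((-4 + sqrt(15)) + (-2/57 - 1/57*(-2/11))) = sqrt((-4 + sqrt(15)) + (-2/57 + 2/627)) = sqrt((-4 + sqrt(15)) - 20/627) = sqrt(-2528/627 + sqrt(15))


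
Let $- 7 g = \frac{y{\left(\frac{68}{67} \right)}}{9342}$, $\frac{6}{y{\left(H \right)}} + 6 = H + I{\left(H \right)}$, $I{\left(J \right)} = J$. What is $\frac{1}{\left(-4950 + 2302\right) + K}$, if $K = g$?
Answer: $- \frac{2899134}{7676906765} \approx -0.00037764$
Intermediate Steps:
$y{\left(H \right)} = \frac{6}{-6 + 2 H}$ ($y{\left(H \right)} = \frac{6}{-6 + \left(H + H\right)} = \frac{6}{-6 + 2 H}$)
$g = \frac{67}{2899134}$ ($g = - \frac{\frac{3}{-3 + \frac{68}{67}} \cdot \frac{1}{9342}}{7} = - \frac{\frac{3}{- \frac{133}{67}} \cdot \frac{1}{9342}}{7} = - \frac{3 \left(- \frac{67}{133}\right) \frac{1}{9342}}{7} = - \frac{\left(- \frac{201}{133}\right) \frac{1}{9342}}{7} = \left(- \frac{1}{7}\right) \left(- \frac{67}{414162}\right) = \frac{67}{2899134} \approx 2.311 \cdot 10^{-5}$)
$K = \frac{67}{2899134} \approx 2.311 \cdot 10^{-5}$
$\frac{1}{\left(-4950 + 2302\right) + K} = \frac{1}{\left(-4950 + 2302\right) + \frac{67}{2899134}} = \frac{1}{-2648 + \frac{67}{2899134}} = \frac{1}{- \frac{7676906765}{2899134}} = - \frac{2899134}{7676906765}$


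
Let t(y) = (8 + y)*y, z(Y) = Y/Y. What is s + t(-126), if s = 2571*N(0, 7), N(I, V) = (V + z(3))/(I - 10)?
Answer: 64056/5 ≈ 12811.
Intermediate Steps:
z(Y) = 1
N(I, V) = (1 + V)/(-10 + I) (N(I, V) = (V + 1)/(I - 10) = (1 + V)/(-10 + I))
t(y) = y*(8 + y)
s = -10284/5 (s = 2571*((1 + 7)/(-10 + 0)) = 2571*(8/(-10)) = 2571*(-⅒*8) = 2571*(-⅘) = -10284/5 ≈ -2056.8)
s + t(-126) = -10284/5 - 126*(8 - 126) = -10284/5 - 126*(-118) = -10284/5 + 14868 = 64056/5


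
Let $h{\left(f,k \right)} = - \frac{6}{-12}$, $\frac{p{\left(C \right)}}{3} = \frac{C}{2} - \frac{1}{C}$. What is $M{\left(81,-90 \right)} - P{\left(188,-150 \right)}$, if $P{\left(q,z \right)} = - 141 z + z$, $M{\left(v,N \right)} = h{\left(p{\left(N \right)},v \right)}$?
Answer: $- \frac{41999}{2} \approx -21000.0$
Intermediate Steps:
$p{\left(C \right)} = - \frac{3}{C} + \frac{3 C}{2}$ ($p{\left(C \right)} = 3 \left(\frac{C}{2} - \frac{1}{C}\right) = - \frac{3}{C} + \frac{3 C}{2}$)
$h{\left(f,k \right)} = \frac{1}{2}$ ($h{\left(f,k \right)} = \left(-6\right) \left(- \frac{1}{12}\right) = \frac{1}{2}$)
$M{\left(v,N \right)} = \frac{1}{2}$
$P{\left(q,z \right)} = - 140 z$
$M{\left(81,-90 \right)} - P{\left(188,-150 \right)} = \frac{1}{2} - \left(-140\right) \left(-150\right) = \frac{1}{2} - 21000 = - \frac{41999}{2}$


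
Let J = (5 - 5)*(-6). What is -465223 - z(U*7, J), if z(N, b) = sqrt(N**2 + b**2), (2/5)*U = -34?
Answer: -465818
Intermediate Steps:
U = -85 (U = (5/2)*(-34) = -85)
J = 0 (J = 0*(-6) = 0)
-465223 - z(U*7, J) = -465223 - sqrt((-85*7)**2 + 0**2) = -465223 - sqrt((-595)**2 + 0) = -465223 - sqrt(354025 + 0) = -465223 - sqrt(354025) = -465223 - 1*595 = -465223 - 595 = -465818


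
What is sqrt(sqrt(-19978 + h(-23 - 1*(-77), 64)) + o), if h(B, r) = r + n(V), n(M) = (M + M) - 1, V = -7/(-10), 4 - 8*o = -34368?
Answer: sqrt(429650 + 560*I*sqrt(635))/10 ≈ 65.557 + 1.0763*I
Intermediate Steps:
o = 8593/2 (o = 1/2 - 1/8*(-34368) = 1/2 + 4296 = 8593/2 ≈ 4296.5)
V = 7/10 (V = -7*(-1/10) = 7/10 ≈ 0.70000)
n(M) = -1 + 2*M (n(M) = 2*M - 1 = -1 + 2*M)
h(B, r) = 2/5 + r (h(B, r) = r + (-1 + 2*(7/10)) = r + (-1 + 7/5) = r + 2/5 = 2/5 + r)
sqrt(sqrt(-19978 + h(-23 - 1*(-77), 64)) + o) = sqrt(sqrt(-19978 + (2/5 + 64)) + 8593/2) = sqrt(sqrt(-19978 + 322/5) + 8593/2) = sqrt(sqrt(-99568/5) + 8593/2) = sqrt(28*I*sqrt(635)/5 + 8593/2) = sqrt(8593/2 + 28*I*sqrt(635)/5)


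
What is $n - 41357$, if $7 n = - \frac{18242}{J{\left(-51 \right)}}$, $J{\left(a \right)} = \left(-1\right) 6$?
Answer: $- \frac{122768}{3} \approx -40923.0$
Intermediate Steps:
$J{\left(a \right)} = -6$
$n = \frac{1303}{3}$ ($n = \frac{\left(-18242\right) \frac{1}{-6}}{7} = \frac{\left(-18242\right) \left(- \frac{1}{6}\right)}{7} = \frac{1}{7} \cdot \frac{9121}{3} = \frac{1303}{3} \approx 434.33$)
$n - 41357 = \frac{1303}{3} - 41357 = - \frac{122768}{3}$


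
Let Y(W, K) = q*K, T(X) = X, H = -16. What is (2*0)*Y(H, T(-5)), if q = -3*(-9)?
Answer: 0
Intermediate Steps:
q = 27
Y(W, K) = 27*K
(2*0)*Y(H, T(-5)) = (2*0)*(27*(-5)) = 0*(-135) = 0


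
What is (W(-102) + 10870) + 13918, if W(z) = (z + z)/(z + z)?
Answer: 24789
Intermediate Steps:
W(z) = 1 (W(z) = (2*z)/((2*z)) = (2*z)*(1/(2*z)) = 1)
(W(-102) + 10870) + 13918 = (1 + 10870) + 13918 = 10871 + 13918 = 24789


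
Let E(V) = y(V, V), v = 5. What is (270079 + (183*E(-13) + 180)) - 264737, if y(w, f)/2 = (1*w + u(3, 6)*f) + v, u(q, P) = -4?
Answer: 21626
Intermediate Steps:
y(w, f) = 10 - 8*f + 2*w (y(w, f) = 2*((1*w - 4*f) + 5) = 2*((w - 4*f) + 5) = 2*(5 + w - 4*f) = 10 - 8*f + 2*w)
E(V) = 10 - 6*V (E(V) = 10 - 8*V + 2*V = 10 - 6*V)
(270079 + (183*E(-13) + 180)) - 264737 = (270079 + (183*(10 - 6*(-13)) + 180)) - 264737 = (270079 + (183*(10 + 78) + 180)) - 264737 = (270079 + (183*88 + 180)) - 264737 = (270079 + (16104 + 180)) - 264737 = (270079 + 16284) - 264737 = 286363 - 264737 = 21626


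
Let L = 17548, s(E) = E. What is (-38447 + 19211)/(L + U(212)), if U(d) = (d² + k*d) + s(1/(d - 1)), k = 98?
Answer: -4058796/17569549 ≈ -0.23101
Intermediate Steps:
U(d) = d² + 1/(-1 + d) + 98*d (U(d) = (d² + 98*d) + 1/(d - 1) = (d² + 98*d) + 1/(-1 + d) = d² + 1/(-1 + d) + 98*d)
(-38447 + 19211)/(L + U(212)) = (-38447 + 19211)/(17548 + (1 + 212*(-1 + 212)*(98 + 212))/(-1 + 212)) = -19236/(17548 + (1 + 212*211*310)/211) = -19236/(17548 + (1 + 13866920)/211) = -19236/(17548 + (1/211)*13866921) = -19236/(17548 + 13866921/211) = -19236/17569549/211 = -19236*211/17569549 = -4058796/17569549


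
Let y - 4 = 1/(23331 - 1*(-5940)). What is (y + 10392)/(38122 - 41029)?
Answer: -304301317/85090797 ≈ -3.5762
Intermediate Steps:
y = 117085/29271 (y = 4 + 1/(23331 - 1*(-5940)) = 4 + 1/(23331 + 5940) = 4 + 1/29271 = 117085/29271 ≈ 4.0000)
(y + 10392)/(38122 - 41029) = (117085/29271 + 10392)/(38122 - 41029) = (304301317/29271)/(-2907) = (304301317/29271)*(-1/2907) = -304301317/85090797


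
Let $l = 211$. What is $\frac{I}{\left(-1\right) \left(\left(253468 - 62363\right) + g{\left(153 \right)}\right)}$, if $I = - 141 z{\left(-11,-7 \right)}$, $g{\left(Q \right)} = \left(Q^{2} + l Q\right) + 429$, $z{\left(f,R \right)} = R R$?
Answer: $\frac{987}{35318} \approx 0.027946$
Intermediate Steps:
$z{\left(f,R \right)} = R^{2}$
$g{\left(Q \right)} = 429 + Q^{2} + 211 Q$ ($g{\left(Q \right)} = \left(Q^{2} + 211 Q\right) + 429 = 429 + Q^{2} + 211 Q$)
$I = -6909$ ($I = - 141 \left(-7\right)^{2} = \left(-141\right) 49 = -6909$)
$\frac{I}{\left(-1\right) \left(\left(253468 - 62363\right) + g{\left(153 \right)}\right)} = - \frac{6909}{\left(-1\right) \left(\left(253468 - 62363\right) + \left(429 + 153^{2} + 211 \cdot 153\right)\right)} = - \frac{6909}{\left(-1\right) \left(191105 + \left(429 + 23409 + 32283\right)\right)} = - \frac{6909}{\left(-1\right) \left(191105 + 56121\right)} = - \frac{6909}{\left(-1\right) 247226} = - \frac{6909}{-247226} = \left(-6909\right) \left(- \frac{1}{247226}\right) = \frac{987}{35318}$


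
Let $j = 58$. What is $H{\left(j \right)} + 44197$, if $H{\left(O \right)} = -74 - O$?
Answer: $44065$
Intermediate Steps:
$H{\left(j \right)} + 44197 = \left(-74 - 58\right) + 44197 = -132 + 44197 = 44065$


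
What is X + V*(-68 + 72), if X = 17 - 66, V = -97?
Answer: -437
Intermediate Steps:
X = -49
X + V*(-68 + 72) = -49 - 97*(-68 + 72) = -49 - 97*4 = -49 - 388 = -437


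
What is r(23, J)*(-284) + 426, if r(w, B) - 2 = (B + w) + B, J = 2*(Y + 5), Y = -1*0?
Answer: -12354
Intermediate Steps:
Y = 0
J = 10 (J = 2*(0 + 5) = 2*5 = 10)
r(w, B) = 2 + w + 2*B (r(w, B) = 2 + ((B + w) + B) = 2 + (w + 2*B) = 2 + w + 2*B)
r(23, J)*(-284) + 426 = (2 + 23 + 2*10)*(-284) + 426 = (2 + 23 + 20)*(-284) + 426 = 45*(-284) + 426 = -12780 + 426 = -12354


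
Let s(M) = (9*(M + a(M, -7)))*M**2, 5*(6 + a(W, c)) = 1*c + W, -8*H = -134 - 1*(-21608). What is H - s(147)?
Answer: -131479893/4 ≈ -3.2870e+7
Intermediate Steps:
H = -10737/4 (H = -(-134 - 1*(-21608))/8 = -(-134 + 21608)/8 = -1/8*21474 = -10737/4 ≈ -2684.3)
a(W, c) = -6 + W/5 + c/5 (a(W, c) = -6 + (1*c + W)/5 = -6 + (c + W)/5 = -6 + (W + c)/5 = -6 + (W/5 + c/5) = -6 + W/5 + c/5)
s(M) = M**2*(-333/5 + 54*M/5) (s(M) = (9*(M + (-6 + M/5 + (1/5)*(-7))))*M**2 = (9*(M + (-6 + M/5 - 7/5)))*M**2 = (9*(M + (-37/5 + M/5)))*M**2 = (9*(-37/5 + 6*M/5))*M**2 = (-333/5 + 54*M/5)*M**2 = M**2*(-333/5 + 54*M/5))
H - s(147) = -10737/4 - 9*147**2*(-37 + 6*147)/5 = -10737/4 - 9*21609*(-37 + 882)/5 = -10737/4 - 9*21609*845/5 = -10737/4 - 1*32867289 = -10737/4 - 32867289 = -131479893/4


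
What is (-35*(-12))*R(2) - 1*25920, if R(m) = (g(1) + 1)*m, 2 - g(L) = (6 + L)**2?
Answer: -64560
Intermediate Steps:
g(L) = 2 - (6 + L)**2
R(m) = -46*m (R(m) = ((2 - (6 + 1)**2) + 1)*m = ((2 - 1*7**2) + 1)*m = ((2 - 1*49) + 1)*m = ((2 - 49) + 1)*m = (-47 + 1)*m = -46*m)
(-35*(-12))*R(2) - 1*25920 = (-35*(-12))*(-46*2) - 1*25920 = 420*(-92) - 25920 = -38640 - 25920 = -64560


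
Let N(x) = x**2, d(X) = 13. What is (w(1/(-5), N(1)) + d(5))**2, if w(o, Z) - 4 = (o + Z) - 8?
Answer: 2401/25 ≈ 96.040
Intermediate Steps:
w(o, Z) = -4 + Z + o (w(o, Z) = 4 + ((o + Z) - 8) = 4 + ((Z + o) - 8) = 4 + (-8 + Z + o) = -4 + Z + o)
(w(1/(-5), N(1)) + d(5))**2 = ((-4 + 1**2 + 1/(-5)) + 13)**2 = ((-4 + 1 - 1/5) + 13)**2 = (-16/5 + 13)**2 = (49/5)**2 = 2401/25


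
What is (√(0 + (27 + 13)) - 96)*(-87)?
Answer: 8352 - 174*√10 ≈ 7801.8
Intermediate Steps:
(√(0 + (27 + 13)) - 96)*(-87) = (√(0 + 40) - 96)*(-87) = (√40 - 96)*(-87) = (2*√10 - 96)*(-87) = (-96 + 2*√10)*(-87) = 8352 - 174*√10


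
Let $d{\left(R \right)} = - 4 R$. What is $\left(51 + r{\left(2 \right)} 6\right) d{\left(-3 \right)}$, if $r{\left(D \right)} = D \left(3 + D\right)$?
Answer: $1332$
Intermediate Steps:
$\left(51 + r{\left(2 \right)} 6\right) d{\left(-3 \right)} = \left(51 + 2 \left(3 + 2\right) 6\right) \left(\left(-4\right) \left(-3\right)\right) = \left(51 + 2 \cdot 5 \cdot 6\right) 12 = \left(51 + 10 \cdot 6\right) 12 = \left(51 + 60\right) 12 = 111 \cdot 12 = 1332$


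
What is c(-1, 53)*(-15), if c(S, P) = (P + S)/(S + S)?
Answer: 390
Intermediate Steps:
c(S, P) = (P + S)/(2*S) (c(S, P) = (P + S)/((2*S)) = (P + S)*(1/(2*S)) = (P + S)/(2*S))
c(-1, 53)*(-15) = ((½)*(53 - 1)/(-1))*(-15) = ((½)*(-1)*52)*(-15) = -26*(-15) = 390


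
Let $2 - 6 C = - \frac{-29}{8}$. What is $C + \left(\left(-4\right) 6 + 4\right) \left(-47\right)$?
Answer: $\frac{45107}{48} \approx 939.73$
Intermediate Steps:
$C = - \frac{13}{48}$ ($C = \frac{1}{3} - \frac{\left(-1\right) \left(- \frac{29}{8}\right)}{6} = \frac{1}{3} - \frac{29}{48} = - \frac{13}{48} \approx -0.27083$)
$C + \left(\left(-4\right) 6 + 4\right) \left(-47\right) = - \frac{13}{48} + \left(\left(-4\right) 6 + 4\right) \left(-47\right) = - \frac{13}{48} + \left(-24 + 4\right) \left(-47\right) = - \frac{13}{48} - -940 = - \frac{13}{48} + 940 = \frac{45107}{48}$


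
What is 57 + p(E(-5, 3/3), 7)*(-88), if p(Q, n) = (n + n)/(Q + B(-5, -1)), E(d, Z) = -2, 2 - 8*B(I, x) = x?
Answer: 10597/13 ≈ 815.15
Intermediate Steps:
B(I, x) = 1/4 - x/8
p(Q, n) = 2*n/(3/8 + Q) (p(Q, n) = (n + n)/(Q + (1/4 - 1/8*(-1))) = (2*n)/(Q + (1/4 + 1/8)) = (2*n)/(Q + 3/8) = (2*n)/(3/8 + Q) = 2*n/(3/8 + Q))
57 + p(E(-5, 3/3), 7)*(-88) = 57 + (16*7/(3 + 8*(-2)))*(-88) = 57 + (16*7/(3 - 16))*(-88) = 57 + (16*7/(-13))*(-88) = 57 + (16*7*(-1/13))*(-88) = 57 - 112/13*(-88) = 57 + 9856/13 = 10597/13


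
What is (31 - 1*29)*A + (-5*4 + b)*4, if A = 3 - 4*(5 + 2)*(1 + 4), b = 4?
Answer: -338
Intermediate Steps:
A = -137 (A = 3 - 28*5 = 3 - 4*35 = 3 - 140 = -137)
(31 - 1*29)*A + (-5*4 + b)*4 = (31 - 1*29)*(-137) + (-5*4 + 4)*4 = (31 - 29)*(-137) + (-20 + 4)*4 = 2*(-137) - 16*4 = -274 - 64 = -338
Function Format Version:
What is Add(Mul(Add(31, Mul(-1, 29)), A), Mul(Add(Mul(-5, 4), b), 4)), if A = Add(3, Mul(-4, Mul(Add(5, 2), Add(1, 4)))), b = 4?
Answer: -338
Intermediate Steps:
A = -137 (A = Add(3, Mul(-4, Mul(7, 5))) = Add(3, Mul(-4, 35)) = Add(3, -140) = -137)
Add(Mul(Add(31, Mul(-1, 29)), A), Mul(Add(Mul(-5, 4), b), 4)) = Add(Mul(Add(31, Mul(-1, 29)), -137), Mul(Add(Mul(-5, 4), 4), 4)) = Add(Mul(Add(31, -29), -137), Mul(Add(-20, 4), 4)) = Add(Mul(2, -137), Mul(-16, 4)) = Add(-274, -64) = -338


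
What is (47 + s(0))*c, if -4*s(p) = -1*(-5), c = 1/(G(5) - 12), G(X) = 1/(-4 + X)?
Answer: -183/44 ≈ -4.1591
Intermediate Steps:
c = -1/11 (c = 1/(1/(-4 + 5) - 12) = 1/(1/1 - 12) = 1/(1 - 12) = 1/(-11) = -1/11 ≈ -0.090909)
s(p) = -5/4 (s(p) = -(-1)*(-5)/4 = -1/4*5 = -5/4)
(47 + s(0))*c = (47 - 5/4)*(-1/11) = (183/4)*(-1/11) = -183/44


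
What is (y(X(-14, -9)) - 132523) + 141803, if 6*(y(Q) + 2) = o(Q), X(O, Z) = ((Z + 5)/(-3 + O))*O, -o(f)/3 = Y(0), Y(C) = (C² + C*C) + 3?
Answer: 18553/2 ≈ 9276.5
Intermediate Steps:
Y(C) = 3 + 2*C² (Y(C) = (C² + C²) + 3 = 2*C² + 3 = 3 + 2*C²)
o(f) = -9 (o(f) = -3*(3 + 2*0²) = -3*(3 + 2*0) = -3*(3 + 0) = -3*3 = -9)
X(O, Z) = O*(5 + Z)/(-3 + O) (X(O, Z) = ((5 + Z)/(-3 + O))*O = O*(5 + Z)/(-3 + O))
y(Q) = -7/2 (y(Q) = -2 + (⅙)*(-9) = -2 - 3/2 = -7/2)
(y(X(-14, -9)) - 132523) + 141803 = (-7/2 - 132523) + 141803 = -265053/2 + 141803 = 18553/2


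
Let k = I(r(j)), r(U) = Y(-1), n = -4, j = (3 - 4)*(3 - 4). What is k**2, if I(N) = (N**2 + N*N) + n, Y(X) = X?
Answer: 4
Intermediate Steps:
j = 1 (j = -1*(-1) = 1)
r(U) = -1
I(N) = -4 + 2*N**2 (I(N) = (N**2 + N*N) - 4 = (N**2 + N**2) - 4 = 2*N**2 - 4 = -4 + 2*N**2)
k = -2 (k = -4 + 2*(-1)**2 = -4 + 2*1 = -4 + 2 = -2)
k**2 = (-2)**2 = 4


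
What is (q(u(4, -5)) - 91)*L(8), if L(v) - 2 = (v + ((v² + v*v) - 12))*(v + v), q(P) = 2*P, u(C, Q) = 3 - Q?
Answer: -148950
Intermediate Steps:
L(v) = 2 + 2*v*(-12 + v + 2*v²) (L(v) = 2 + (v + ((v² + v*v) - 12))*(v + v) = 2 + (v + ((v² + v²) - 12))*(2*v) = 2 + (v + (2*v² - 12))*(2*v) = 2 + (v + (-12 + 2*v²))*(2*v) = 2 + (-12 + v + 2*v²)*(2*v) = 2 + 2*v*(-12 + v + 2*v²))
(q(u(4, -5)) - 91)*L(8) = (2*(3 - 1*(-5)) - 91)*(2 - 24*8 + 2*8² + 4*8³) = (2*(3 + 5) - 91)*(2 - 192 + 2*64 + 4*512) = (2*8 - 91)*(2 - 192 + 128 + 2048) = (16 - 91)*1986 = -75*1986 = -148950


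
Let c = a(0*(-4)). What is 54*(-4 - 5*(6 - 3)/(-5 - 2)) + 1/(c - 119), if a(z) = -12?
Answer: -91969/917 ≈ -100.29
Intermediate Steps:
c = -12
54*(-4 - 5*(6 - 3)/(-5 - 2)) + 1/(c - 119) = 54*(-4 - 5*(6 - 3)/(-5 - 2)) + 1/(-12 - 119) = 54*(-4 - 15/(-7)) + 1/(-131) = 54*(-4 - 15*(-1)/7) - 1/131 = 54*(-4 - 5*(-3/7)) - 1/131 = 54*(-4 + 15/7) - 1/131 = 54*(-13/7) - 1/131 = -702/7 - 1/131 = -91969/917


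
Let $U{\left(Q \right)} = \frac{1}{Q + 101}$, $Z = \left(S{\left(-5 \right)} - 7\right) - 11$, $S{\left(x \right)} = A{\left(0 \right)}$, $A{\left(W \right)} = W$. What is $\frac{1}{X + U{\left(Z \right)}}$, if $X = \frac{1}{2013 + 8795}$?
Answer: $\frac{897064}{10891} \approx 82.367$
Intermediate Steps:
$S{\left(x \right)} = 0$
$Z = -18$ ($Z = \left(0 - 7\right) - 11 = -7 - 11 = -18$)
$U{\left(Q \right)} = \frac{1}{101 + Q}$
$X = \frac{1}{10808} \approx 9.2524 \cdot 10^{-5}$
$\frac{1}{X + U{\left(Z \right)}} = \frac{1}{\frac{1}{10808} + \frac{1}{101 - 18}} = \frac{1}{\frac{1}{10808} + \frac{1}{83}} = \frac{1}{\frac{10891}{897064}} = \frac{897064}{10891}$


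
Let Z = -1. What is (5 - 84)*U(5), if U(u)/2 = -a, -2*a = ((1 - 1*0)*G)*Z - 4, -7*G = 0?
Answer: 316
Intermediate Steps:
G = 0 (G = -⅐*0 = 0)
a = 2 (a = -(((1 - 1*0)*0)*(-1) - 4)/2 = -(((1 + 0)*0)*(-1) - 4)/2 = -((1*0)*(-1) - 4)/2 = -(0*(-1) - 4)/2 = -(0 - 4)/2 = -½*(-4) = 2)
U(u) = -4 (U(u) = 2*(-1*2) = 2*(-2) = -4)
(5 - 84)*U(5) = (5 - 84)*(-4) = -79*(-4) = 316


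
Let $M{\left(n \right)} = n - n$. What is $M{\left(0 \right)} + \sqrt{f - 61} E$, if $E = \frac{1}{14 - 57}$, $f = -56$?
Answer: $- \frac{3 i \sqrt{13}}{43} \approx - 0.25155 i$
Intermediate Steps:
$M{\left(n \right)} = 0$
$E = - \frac{1}{43}$ ($E = \frac{1}{-43} = - \frac{1}{43} \approx -0.023256$)
$M{\left(0 \right)} + \sqrt{f - 61} E = 0 + \sqrt{-56 - 61} \left(- \frac{1}{43}\right) = 0 + \sqrt{-117} \left(- \frac{1}{43}\right) = 0 + 3 i \sqrt{13} \left(- \frac{1}{43}\right) = 0 - \frac{3 i \sqrt{13}}{43} = - \frac{3 i \sqrt{13}}{43}$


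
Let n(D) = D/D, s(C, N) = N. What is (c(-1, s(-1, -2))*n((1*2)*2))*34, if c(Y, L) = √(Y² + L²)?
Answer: 34*√5 ≈ 76.026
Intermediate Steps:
n(D) = 1
c(Y, L) = √(L² + Y²)
(c(-1, s(-1, -2))*n((1*2)*2))*34 = (√((-2)² + (-1)²)*1)*34 = (√(4 + 1)*1)*34 = (√5*1)*34 = √5*34 = 34*√5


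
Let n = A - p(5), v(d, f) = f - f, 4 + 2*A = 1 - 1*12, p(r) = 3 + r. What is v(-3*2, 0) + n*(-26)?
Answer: 403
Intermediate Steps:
A = -15/2 (A = -2 + (1 - 1*12)/2 = -2 + (1 - 12)/2 = -2 + (½)*(-11) = -2 - 11/2 = -15/2 ≈ -7.5000)
v(d, f) = 0
n = -31/2 (n = -15/2 - (3 + 5) = -15/2 - 1*8 = -15/2 - 8 = -31/2 ≈ -15.500)
v(-3*2, 0) + n*(-26) = 0 - 31/2*(-26) = 0 + 403 = 403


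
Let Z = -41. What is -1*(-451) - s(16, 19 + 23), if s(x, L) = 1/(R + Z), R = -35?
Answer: 34277/76 ≈ 451.01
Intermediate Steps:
s(x, L) = -1/76 (s(x, L) = 1/(-35 - 41) = 1/(-76) = -1/76)
-1*(-451) - s(16, 19 + 23) = -1*(-451) - 1*(-1/76) = 451 + 1/76 = 34277/76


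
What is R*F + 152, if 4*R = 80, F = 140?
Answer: 2952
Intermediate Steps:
R = 20 (R = (¼)*80 = 20)
R*F + 152 = 20*140 + 152 = 2800 + 152 = 2952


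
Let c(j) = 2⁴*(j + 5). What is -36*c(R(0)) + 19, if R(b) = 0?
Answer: -2861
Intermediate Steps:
c(j) = 80 + 16*j (c(j) = 16*(5 + j) = 80 + 16*j)
-36*c(R(0)) + 19 = -36*(80 + 16*0) + 19 = -36*(80 + 0) + 19 = -36*80 + 19 = -2880 + 19 = -2861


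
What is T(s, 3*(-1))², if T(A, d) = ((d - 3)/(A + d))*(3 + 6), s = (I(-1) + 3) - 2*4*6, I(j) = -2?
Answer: 729/625 ≈ 1.1664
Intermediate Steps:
s = -47 (s = (-2 + 3) - 2*4*6 = 1 - 8*6 = 1 - 48 = -47)
T(A, d) = 9*(-3 + d)/(A + d) (T(A, d) = ((-3 + d)/(A + d))*9 = 9*(-3 + d)/(A + d))
T(s, 3*(-1))² = (9*(-3 + 3*(-1))/(-47 + 3*(-1)))² = (9*(-3 - 3)/(-47 - 3))² = (9*(-6)/(-50))² = (9*(-1/50)*(-6))² = (27/25)² = 729/625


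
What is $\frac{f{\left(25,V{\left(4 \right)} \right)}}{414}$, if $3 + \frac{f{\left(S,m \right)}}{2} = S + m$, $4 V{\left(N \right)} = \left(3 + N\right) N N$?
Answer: $\frac{50}{207} \approx 0.24155$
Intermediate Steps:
$V{\left(N \right)} = \frac{N^{2} \left(3 + N\right)}{4}$ ($V{\left(N \right)} = \frac{\left(3 + N\right) N N}{4} = \frac{N \left(3 + N\right) N}{4} = \frac{N^{2} \left(3 + N\right)}{4}$)
$f{\left(S,m \right)} = -6 + 2 S + 2 m$ ($f{\left(S,m \right)} = -6 + 2 \left(S + m\right) = -6 + \left(2 S + 2 m\right) = -6 + 2 S + 2 m$)
$\frac{f{\left(25,V{\left(4 \right)} \right)}}{414} = \frac{-6 + 2 \cdot 25 + 2 \frac{4^{2} \left(3 + 4\right)}{4}}{414} = \left(-6 + 50 + 2 \cdot \frac{1}{4} \cdot 16 \cdot 7\right) \frac{1}{414} = \left(-6 + 50 + 2 \cdot 28\right) \frac{1}{414} = \left(-6 + 50 + 56\right) \frac{1}{414} = 100 \cdot \frac{1}{414} = \frac{50}{207}$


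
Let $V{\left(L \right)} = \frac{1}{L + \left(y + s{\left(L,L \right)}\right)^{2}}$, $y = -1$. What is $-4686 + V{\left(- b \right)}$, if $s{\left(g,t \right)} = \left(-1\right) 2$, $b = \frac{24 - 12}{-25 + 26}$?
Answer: $- \frac{14059}{3} \approx -4686.3$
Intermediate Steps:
$b = 12$ ($b = \frac{12}{1} = 12 \cdot 1 = 12$)
$s{\left(g,t \right)} = -2$
$V{\left(L \right)} = \frac{1}{9 + L}$ ($V{\left(L \right)} = \frac{1}{L + \left(-1 - 2\right)^{2}} = \frac{1}{L + \left(-3\right)^{2}} = \frac{1}{L + 9} = \frac{1}{9 + L}$)
$-4686 + V{\left(- b \right)} = -4686 + \frac{1}{9 - 12} = -4686 + \frac{1}{-3} = -4686 - \frac{1}{3} = - \frac{14059}{3}$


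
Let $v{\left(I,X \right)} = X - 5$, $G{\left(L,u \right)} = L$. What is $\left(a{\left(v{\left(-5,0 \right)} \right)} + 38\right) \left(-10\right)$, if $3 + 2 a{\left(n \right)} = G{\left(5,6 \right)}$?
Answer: $-390$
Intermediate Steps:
$v{\left(I,X \right)} = -5 + X$
$a{\left(n \right)} = 1$ ($a{\left(n \right)} = - \frac{3}{2} + \frac{1}{2} \cdot 5 = - \frac{3}{2} + \frac{5}{2} = 1$)
$\left(a{\left(v{\left(-5,0 \right)} \right)} + 38\right) \left(-10\right) = \left(1 + 38\right) \left(-10\right) = 39 \left(-10\right) = -390$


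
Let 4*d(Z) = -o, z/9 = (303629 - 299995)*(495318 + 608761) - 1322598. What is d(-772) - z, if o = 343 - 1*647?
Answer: -36098104316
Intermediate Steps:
o = -304 (o = 343 - 647 = -304)
z = 36098104392 (z = 9*((303629 - 299995)*(495318 + 608761) - 1322598) = 9*(3634*1104079 - 1322598) = 9*(4012223086 - 1322598) = 9*4010900488 = 36098104392)
d(Z) = 76 (d(Z) = (-1*(-304))/4 = (¼)*304 = 76)
d(-772) - z = 76 - 1*36098104392 = 76 - 36098104392 = -36098104316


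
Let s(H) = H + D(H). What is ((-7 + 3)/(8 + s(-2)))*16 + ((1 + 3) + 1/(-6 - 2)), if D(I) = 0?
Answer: -163/24 ≈ -6.7917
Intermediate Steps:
s(H) = H (s(H) = H + 0 = H)
((-7 + 3)/(8 + s(-2)))*16 + ((1 + 3) + 1/(-6 - 2)) = ((-7 + 3)/(8 - 2))*16 + ((1 + 3) + 1/(-6 - 2)) = -4/6*16 + (4 + 1/(-8)) = -4*1/6*16 + (4 - 1/8) = -2/3*16 + 31/8 = -32/3 + 31/8 = -163/24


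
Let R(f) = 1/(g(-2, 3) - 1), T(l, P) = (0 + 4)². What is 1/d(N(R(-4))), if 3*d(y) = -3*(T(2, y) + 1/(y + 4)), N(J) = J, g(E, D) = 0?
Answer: -3/49 ≈ -0.061224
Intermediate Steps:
T(l, P) = 16 (T(l, P) = 4² = 16)
R(f) = -1 (R(f) = 1/(0 - 1) = 1/(-1) = -1)
d(y) = -16 - 1/(4 + y) (d(y) = (-3*(16 + 1/(y + 4)))/3 = (-3*(16 + 1/(4 + y)))/3 = (-48 - 3/(4 + y))/3 = -16 - 1/(4 + y))
1/d(N(R(-4))) = 1/((-65 - 16*(-1))/(4 - 1)) = 1/((-65 + 16)/3) = 1/((⅓)*(-49)) = 1/(-49/3) = -3/49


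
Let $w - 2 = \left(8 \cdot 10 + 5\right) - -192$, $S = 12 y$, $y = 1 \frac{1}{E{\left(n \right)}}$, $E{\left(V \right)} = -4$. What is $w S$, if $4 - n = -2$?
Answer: $-837$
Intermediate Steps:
$n = 6$ ($n = 4 - -2 = 4 + 2 = 6$)
$y = - \frac{1}{4}$ ($y = 1 \frac{1}{-4} = 1 \left(- \frac{1}{4}\right) = - \frac{1}{4} \approx -0.25$)
$S = -3$ ($S = 12 \left(- \frac{1}{4}\right) = -3$)
$w = 279$ ($w = 2 + \left(\left(8 \cdot 10 + 5\right) - -192\right) = 2 + \left(\left(80 + 5\right) + 192\right) = 2 + \left(85 + 192\right) = 2 + 277 = 279$)
$w S = 279 \left(-3\right) = -837$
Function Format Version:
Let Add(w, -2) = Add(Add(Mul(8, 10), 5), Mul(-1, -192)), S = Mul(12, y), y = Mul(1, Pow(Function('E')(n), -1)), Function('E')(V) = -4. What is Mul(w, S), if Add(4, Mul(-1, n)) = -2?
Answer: -837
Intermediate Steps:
n = 6 (n = Add(4, Mul(-1, -2)) = Add(4, 2) = 6)
y = Rational(-1, 4) (y = Mul(1, Pow(-4, -1)) = Mul(1, Rational(-1, 4)) = Rational(-1, 4) ≈ -0.25000)
S = -3 (S = Mul(12, Rational(-1, 4)) = -3)
w = 279 (w = Add(2, Add(Add(Mul(8, 10), 5), Mul(-1, -192))) = Add(2, Add(Add(80, 5), 192)) = Add(2, Add(85, 192)) = Add(2, 277) = 279)
Mul(w, S) = Mul(279, -3) = -837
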